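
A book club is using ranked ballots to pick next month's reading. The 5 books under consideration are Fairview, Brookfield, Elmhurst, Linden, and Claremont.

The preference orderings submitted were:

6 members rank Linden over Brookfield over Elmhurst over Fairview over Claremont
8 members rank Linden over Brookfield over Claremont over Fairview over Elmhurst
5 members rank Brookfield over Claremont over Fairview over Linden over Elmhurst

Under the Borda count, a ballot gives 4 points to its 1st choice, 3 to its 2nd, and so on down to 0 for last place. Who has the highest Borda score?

Borda scores:
  Fairview: 6·1 + 8·1 + 5·2 = 24
  Brookfield: 6·3 + 8·3 + 5·4 = 62
  Elmhurst: 6·2 + 8·0 + 5·0 = 12
  Linden: 6·4 + 8·4 + 5·1 = 61
  Claremont: 6·0 + 8·2 + 5·3 = 31
Brookfield has the highest total.

Brookfield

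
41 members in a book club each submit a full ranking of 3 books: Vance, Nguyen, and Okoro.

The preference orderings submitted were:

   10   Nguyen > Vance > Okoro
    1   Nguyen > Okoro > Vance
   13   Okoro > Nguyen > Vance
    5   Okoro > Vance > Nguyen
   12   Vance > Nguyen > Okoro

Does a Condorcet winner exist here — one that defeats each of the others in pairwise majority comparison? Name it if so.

Head-to-head results (41 voters total):
Vance vs Nguyen: Nguyen wins 24–17.
Vance vs Okoro: Vance wins 22–19.
Nguyen vs Okoro: Nguyen wins 23–18.
Nguyen beats each rival — Vance (24–17), Okoro (23–18) — so Nguyen is the Condorcet winner.

Nguyen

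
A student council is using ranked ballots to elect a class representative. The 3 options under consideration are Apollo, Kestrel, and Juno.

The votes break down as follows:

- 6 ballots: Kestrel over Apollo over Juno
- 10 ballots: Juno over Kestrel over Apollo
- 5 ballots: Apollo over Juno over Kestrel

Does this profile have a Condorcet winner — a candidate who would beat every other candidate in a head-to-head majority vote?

Head-to-head results (21 voters total):
Apollo vs Kestrel: Kestrel wins 16–5.
Apollo vs Juno: Apollo wins 11–10.
Kestrel vs Juno: Juno wins 15–6.
No candidate beats all others: Apollo beats Juno beats Kestrel beats Apollo, a majority cycle.

No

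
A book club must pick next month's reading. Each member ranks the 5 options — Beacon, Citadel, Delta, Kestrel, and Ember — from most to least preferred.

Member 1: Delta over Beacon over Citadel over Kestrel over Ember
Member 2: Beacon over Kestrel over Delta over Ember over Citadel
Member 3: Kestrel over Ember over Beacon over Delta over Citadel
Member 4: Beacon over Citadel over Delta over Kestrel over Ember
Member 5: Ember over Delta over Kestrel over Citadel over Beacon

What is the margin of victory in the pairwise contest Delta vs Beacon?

1

Ballots ranking Delta above Beacon: 2.
Ballots ranking Beacon above Delta: 3.
Beacon wins 3–2, a margin of 1.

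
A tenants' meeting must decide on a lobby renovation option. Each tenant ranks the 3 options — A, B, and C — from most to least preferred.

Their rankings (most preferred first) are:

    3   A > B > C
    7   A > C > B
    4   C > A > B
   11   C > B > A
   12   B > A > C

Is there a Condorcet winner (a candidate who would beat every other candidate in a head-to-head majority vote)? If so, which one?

Head-to-head results (37 voters total):
A vs B: B wins 23–14.
A vs C: A wins 22–15.
B vs C: C wins 22–15.
No candidate beats all others: A beats C beats B beats A, a majority cycle.

None — there is no Condorcet winner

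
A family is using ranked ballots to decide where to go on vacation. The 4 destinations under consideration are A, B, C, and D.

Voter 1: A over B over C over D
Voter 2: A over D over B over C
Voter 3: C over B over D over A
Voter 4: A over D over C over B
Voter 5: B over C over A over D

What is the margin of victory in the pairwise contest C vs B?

1

Ballots ranking C above B: 2.
Ballots ranking B above C: 3.
B wins 3–2, a margin of 1.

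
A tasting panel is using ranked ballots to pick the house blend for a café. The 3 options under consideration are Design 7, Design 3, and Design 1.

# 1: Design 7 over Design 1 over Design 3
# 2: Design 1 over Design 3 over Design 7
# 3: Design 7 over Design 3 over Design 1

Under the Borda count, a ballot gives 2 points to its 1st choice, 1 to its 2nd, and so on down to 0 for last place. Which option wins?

Borda scores:
  Design 7: 2 + 0 + 2 = 4
  Design 3: 0 + 1 + 1 = 2
  Design 1: 1 + 2 + 0 = 3
Design 7 has the highest total.

Design 7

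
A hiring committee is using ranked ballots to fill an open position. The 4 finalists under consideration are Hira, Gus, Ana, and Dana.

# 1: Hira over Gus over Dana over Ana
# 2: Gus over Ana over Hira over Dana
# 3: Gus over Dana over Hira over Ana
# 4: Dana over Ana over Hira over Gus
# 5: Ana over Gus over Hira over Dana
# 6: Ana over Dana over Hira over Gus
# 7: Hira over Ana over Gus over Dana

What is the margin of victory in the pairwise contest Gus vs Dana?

Ballots ranking Gus above Dana: 5.
Ballots ranking Dana above Gus: 2.
Gus wins 5–2, a margin of 3.

3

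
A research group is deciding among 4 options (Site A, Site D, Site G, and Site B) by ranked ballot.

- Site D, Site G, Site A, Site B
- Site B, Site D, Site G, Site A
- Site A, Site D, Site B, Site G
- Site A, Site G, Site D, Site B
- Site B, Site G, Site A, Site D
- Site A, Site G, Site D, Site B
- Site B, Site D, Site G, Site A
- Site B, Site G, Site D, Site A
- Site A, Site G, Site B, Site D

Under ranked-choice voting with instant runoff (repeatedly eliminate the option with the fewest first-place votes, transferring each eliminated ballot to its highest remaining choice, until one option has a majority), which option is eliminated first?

Round 1: Site A 4, Site B 4, Site D 1, Site G 0. Site G has the fewest and is eliminated.
Round 2: Site A 4, Site B 4, Site D 1. Site D has the fewest and is eliminated.
Round 3: Site A 5, Site B 4. Site A has a majority.

Site G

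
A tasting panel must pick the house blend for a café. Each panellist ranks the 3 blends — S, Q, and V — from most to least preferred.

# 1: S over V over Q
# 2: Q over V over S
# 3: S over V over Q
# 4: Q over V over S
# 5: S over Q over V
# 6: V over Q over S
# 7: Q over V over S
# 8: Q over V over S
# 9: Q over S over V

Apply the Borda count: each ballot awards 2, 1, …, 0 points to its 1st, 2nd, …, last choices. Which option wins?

Q

Borda scores:
  S: 2 + 0 + 2 + 0 + 2 + 0 + 0 + 0 + 1 = 7
  Q: 0 + 2 + 0 + 2 + 1 + 1 + 2 + 2 + 2 = 12
  V: 1 + 1 + 1 + 1 + 0 + 2 + 1 + 1 + 0 = 8
Q has the highest total.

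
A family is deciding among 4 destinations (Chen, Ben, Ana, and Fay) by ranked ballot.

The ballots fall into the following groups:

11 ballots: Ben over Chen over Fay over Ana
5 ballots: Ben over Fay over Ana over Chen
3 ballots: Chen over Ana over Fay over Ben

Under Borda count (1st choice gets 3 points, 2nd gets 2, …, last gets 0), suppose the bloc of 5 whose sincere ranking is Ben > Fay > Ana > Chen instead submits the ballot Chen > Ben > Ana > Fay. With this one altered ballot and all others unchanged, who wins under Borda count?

Borda totals with the altered ballot: Chen 46, Ben 43, Ana 11, Fay 14.
The switch changes the winner from Ben to Chen.

Chen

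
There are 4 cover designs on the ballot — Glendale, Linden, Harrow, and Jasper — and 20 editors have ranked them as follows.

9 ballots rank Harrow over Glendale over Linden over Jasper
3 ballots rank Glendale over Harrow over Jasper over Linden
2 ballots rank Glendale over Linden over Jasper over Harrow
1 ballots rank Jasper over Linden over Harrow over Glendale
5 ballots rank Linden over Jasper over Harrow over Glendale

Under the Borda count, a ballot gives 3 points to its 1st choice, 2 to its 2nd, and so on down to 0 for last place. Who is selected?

Borda scores:
  Glendale: 9·2 + 3·3 + 2·3 + 0 + 5·0 = 33
  Linden: 9·1 + 3·0 + 2·2 + 2 + 5·3 = 30
  Harrow: 9·3 + 3·2 + 2·0 + 1 + 5·1 = 39
  Jasper: 9·0 + 3·1 + 2·1 + 3 + 5·2 = 18
Harrow has the highest total.

Harrow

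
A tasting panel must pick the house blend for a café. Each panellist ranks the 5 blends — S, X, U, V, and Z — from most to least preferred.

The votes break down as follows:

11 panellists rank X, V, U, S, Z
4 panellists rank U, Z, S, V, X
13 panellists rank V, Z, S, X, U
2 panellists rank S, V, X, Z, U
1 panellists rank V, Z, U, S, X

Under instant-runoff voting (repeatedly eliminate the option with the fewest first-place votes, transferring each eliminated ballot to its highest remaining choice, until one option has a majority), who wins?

V

Round 1: V 14, X 11, U 4, S 2, Z 0. Z has the fewest and is eliminated.
Round 2: V 14, X 11, U 4, S 2. S has the fewest and is eliminated.
Round 3: V 16, X 11, U 4. V has a majority.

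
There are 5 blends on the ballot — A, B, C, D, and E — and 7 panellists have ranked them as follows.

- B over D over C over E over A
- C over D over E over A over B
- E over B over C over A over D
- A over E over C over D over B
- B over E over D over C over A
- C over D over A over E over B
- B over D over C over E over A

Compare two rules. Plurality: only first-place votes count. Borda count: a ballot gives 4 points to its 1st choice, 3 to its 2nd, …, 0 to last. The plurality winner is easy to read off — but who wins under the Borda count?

Plurality first-place counts: A 1, B 3, C 2, D 0, E 1 → B.
Borda totals: A 8, B 15, C 17, D 15, E 15 → C.

C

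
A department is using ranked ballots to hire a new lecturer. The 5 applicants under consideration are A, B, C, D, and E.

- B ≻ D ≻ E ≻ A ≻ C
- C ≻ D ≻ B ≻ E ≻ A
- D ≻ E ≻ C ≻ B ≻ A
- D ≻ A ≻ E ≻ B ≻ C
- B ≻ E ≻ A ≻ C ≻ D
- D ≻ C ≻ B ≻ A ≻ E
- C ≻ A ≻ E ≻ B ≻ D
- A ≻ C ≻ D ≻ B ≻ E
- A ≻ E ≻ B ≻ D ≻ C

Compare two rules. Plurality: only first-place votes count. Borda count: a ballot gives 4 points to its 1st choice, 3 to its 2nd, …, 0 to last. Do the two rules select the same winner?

Yes

Plurality first-place counts: A 2, B 2, C 2, D 3, E 0 → D.
Borda totals: A 18, B 18, C 17, D 21, E 16 → D.
The two rules agree on D.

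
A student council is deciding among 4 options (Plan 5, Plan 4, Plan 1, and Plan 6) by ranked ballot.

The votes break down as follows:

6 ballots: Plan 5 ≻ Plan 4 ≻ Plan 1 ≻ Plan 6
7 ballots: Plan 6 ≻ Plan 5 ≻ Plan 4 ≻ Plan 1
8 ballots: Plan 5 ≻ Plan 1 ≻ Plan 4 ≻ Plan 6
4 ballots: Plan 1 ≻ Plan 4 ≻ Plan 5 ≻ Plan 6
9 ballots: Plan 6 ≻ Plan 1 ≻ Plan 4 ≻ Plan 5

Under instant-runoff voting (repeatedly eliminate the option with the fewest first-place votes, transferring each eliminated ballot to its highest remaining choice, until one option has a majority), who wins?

Plan 5

Round 1: Plan 6 16, Plan 5 14, Plan 1 4, Plan 4 0. Plan 4 has the fewest and is eliminated.
Round 2: Plan 6 16, Plan 5 14, Plan 1 4. Plan 1 has the fewest and is eliminated.
Round 3: Plan 5 18, Plan 6 16. Plan 5 has a majority.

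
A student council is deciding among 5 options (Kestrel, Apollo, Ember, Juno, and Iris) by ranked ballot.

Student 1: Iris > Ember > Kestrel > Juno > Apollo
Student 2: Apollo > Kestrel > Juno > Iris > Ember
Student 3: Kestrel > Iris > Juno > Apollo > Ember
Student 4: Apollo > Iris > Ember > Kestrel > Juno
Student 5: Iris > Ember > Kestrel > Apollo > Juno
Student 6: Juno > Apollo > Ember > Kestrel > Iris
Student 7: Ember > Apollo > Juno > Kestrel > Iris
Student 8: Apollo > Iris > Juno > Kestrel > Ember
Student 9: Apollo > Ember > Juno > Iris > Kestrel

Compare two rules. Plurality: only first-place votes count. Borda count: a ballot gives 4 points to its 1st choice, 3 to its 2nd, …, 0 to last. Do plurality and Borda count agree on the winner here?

Plurality first-place counts: Kestrel 1, Apollo 4, Ember 1, Juno 1, Iris 2 → Apollo.
Borda totals: Kestrel 15, Apollo 24, Ember 17, Juno 15, Iris 19 → Apollo.
The two rules agree on Apollo.

Yes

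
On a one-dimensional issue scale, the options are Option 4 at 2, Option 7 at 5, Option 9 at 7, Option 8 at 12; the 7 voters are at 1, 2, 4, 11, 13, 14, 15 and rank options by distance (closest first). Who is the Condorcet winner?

Option 8

With single-peaked preferences on a line, the Condorcet winner is the candidate closest to the median voter.
The median voter (position 11) is closest to Option 8 at 12.
Check: Option 8 vs Option 9 — voters closer to Option 8: 4 of 7.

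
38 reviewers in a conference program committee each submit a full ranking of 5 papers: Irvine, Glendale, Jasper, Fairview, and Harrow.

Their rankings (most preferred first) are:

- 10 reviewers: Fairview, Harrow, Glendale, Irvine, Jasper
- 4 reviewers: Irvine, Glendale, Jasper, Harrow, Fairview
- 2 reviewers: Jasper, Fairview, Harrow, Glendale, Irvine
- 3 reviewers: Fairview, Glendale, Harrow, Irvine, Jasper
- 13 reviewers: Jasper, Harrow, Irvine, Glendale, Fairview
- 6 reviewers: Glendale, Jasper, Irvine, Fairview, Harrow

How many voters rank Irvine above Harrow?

Ballots ranking Irvine above Harrow: 4+6 = 10.
Ballots ranking Harrow above Irvine: 10+2+3+13 = 28.
So 10 of 38 voters prefer Irvine to Harrow.

10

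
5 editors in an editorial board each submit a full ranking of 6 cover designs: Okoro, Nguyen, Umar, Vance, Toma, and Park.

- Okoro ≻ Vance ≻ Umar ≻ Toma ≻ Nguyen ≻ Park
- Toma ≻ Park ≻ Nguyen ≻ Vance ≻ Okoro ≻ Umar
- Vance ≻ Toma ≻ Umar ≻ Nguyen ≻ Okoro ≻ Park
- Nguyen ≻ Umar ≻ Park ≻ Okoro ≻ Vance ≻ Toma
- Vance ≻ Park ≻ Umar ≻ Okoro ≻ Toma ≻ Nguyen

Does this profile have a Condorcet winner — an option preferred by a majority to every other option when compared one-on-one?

Head-to-head results (5 voters total):
Okoro vs Nguyen: Nguyen wins 3–2.
Okoro vs Umar: Umar wins 3–2.
Okoro vs Vance: Vance wins 3–2.
Okoro vs Toma: Okoro wins 3–2.
Okoro vs Park: Park wins 3–2.
Nguyen vs Umar: Umar wins 3–2.
Nguyen vs Vance: Vance wins 3–2.
Nguyen vs Toma: Toma wins 4–1.
Nguyen vs Park: Nguyen wins 3–2.
Umar vs Vance: Vance wins 4–1.
Umar vs Toma: Umar wins 3–2.
Umar vs Park: Umar wins 3–2.
Vance vs Toma: Vance wins 4–1.
Vance vs Park: Vance wins 3–2.
Toma vs Park: Toma wins 3–2.
Vance beats each rival — Okoro (3–2), Nguyen (3–2), Umar (4–1), Toma (4–1), Park (3–2) — so Vance is the Condorcet winner.

Yes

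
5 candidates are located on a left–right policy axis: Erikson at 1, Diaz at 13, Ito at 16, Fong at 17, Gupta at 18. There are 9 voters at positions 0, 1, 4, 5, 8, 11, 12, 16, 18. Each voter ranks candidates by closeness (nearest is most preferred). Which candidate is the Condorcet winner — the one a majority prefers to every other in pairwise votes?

Diaz

With single-peaked preferences on a line, the Condorcet winner is the candidate closest to the median voter.
The median voter (position 8) is closest to Diaz at 13.
Check: Diaz vs Gupta — voters closer to Diaz: 7 of 9.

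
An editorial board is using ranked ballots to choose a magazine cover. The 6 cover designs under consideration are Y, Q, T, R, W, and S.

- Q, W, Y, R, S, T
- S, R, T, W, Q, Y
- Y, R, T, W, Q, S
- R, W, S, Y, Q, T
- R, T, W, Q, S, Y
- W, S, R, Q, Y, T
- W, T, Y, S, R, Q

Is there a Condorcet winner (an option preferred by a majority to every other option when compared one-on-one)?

Head-to-head results (7 voters total):
Y vs Q: Q wins 4–3.
Y vs T: Y wins 4–3.
Y vs R: R wins 4–3.
Y vs W: W wins 6–1.
Y vs S: S wins 4–3.
Q vs T: T wins 4–3.
Q vs R: R wins 6–1.
Q vs W: W wins 6–1.
Q vs S: S wins 4–3.
T vs R: R wins 6–1.
T vs W: W wins 4–3.
T vs S: S wins 4–3.
R vs W: R wins 4–3.
R vs S: R wins 4–3.
W vs S: W wins 6–1.
R beats each rival — Y (4–3), Q (6–1), T (6–1), W (4–3), S (4–3) — so R is the Condorcet winner.

Yes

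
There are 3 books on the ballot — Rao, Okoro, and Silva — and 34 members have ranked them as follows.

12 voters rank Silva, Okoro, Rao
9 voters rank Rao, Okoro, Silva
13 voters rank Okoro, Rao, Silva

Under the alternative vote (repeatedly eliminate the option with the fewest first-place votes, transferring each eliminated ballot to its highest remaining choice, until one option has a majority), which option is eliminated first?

Round 1: Okoro 13, Silva 12, Rao 9. Rao has the fewest and is eliminated.
Round 2: Okoro 22, Silva 12. Okoro has a majority.

Rao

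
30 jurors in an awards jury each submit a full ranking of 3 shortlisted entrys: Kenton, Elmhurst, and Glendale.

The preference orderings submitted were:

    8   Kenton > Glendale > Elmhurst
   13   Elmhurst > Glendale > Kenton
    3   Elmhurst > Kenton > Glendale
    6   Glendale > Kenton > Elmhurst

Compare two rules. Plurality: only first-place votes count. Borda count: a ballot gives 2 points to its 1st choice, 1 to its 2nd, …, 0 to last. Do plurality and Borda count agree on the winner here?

Plurality first-place counts: Kenton 8, Elmhurst 16, Glendale 6 → Elmhurst.
Borda totals: Kenton 25, Elmhurst 32, Glendale 33 → Glendale.
The two rules disagree: plurality picks Elmhurst, Borda picks Glendale.

No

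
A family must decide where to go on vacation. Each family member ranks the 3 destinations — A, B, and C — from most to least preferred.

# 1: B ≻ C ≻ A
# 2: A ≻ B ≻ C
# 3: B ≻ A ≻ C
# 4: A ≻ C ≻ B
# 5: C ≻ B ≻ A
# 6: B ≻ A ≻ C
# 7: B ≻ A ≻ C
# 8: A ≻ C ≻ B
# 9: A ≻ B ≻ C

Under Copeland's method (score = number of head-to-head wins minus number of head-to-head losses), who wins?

B

Pairwise results:
  A vs B: B wins 5–4.
  A vs C: A wins 7–2.
  B vs C: B wins 6–3.
Copeland scores (wins − losses):
  A: 1 − 1 = 0
  B: 2 − 0 = 2
  C: 0 − 2 = -2
B has the best Copeland score.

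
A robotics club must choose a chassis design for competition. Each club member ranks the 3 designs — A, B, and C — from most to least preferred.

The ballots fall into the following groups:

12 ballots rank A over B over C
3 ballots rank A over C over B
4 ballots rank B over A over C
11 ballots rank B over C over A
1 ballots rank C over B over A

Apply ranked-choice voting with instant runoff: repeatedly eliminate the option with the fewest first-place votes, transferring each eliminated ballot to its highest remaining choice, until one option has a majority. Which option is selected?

B

Round 1: A 15, B 15, C 1. C has the fewest and is eliminated.
Round 2: B 16, A 15. B has a majority.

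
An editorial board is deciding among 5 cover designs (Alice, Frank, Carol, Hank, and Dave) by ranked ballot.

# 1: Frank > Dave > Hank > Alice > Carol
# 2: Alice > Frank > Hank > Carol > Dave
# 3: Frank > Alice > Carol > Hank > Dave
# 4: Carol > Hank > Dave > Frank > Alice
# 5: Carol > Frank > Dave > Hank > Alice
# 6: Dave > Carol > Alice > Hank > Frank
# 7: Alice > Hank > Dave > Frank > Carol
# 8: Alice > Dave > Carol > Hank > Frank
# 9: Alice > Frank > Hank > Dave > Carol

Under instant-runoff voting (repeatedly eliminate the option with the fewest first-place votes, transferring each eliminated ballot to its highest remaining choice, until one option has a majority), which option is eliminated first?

Hank

Round 1: Alice 4, Frank 2, Carol 2, Dave 1, Hank 0. Hank has the fewest and is eliminated.
Round 2: Alice 4, Frank 2, Carol 2, Dave 1. Dave has the fewest and is eliminated.
Round 3: Alice 4, Carol 3, Frank 2. Frank has the fewest and is eliminated.
Round 4: Alice 6, Carol 3. Alice has a majority.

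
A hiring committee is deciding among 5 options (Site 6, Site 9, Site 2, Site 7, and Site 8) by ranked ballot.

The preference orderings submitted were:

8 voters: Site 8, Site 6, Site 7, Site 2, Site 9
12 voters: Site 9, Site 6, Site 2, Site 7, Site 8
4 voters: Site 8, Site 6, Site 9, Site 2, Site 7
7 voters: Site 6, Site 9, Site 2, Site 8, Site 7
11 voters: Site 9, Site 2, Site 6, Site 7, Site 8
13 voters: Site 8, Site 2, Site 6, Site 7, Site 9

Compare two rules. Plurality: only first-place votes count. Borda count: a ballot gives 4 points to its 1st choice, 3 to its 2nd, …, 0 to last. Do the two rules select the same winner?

Plurality first-place counts: Site 6 7, Site 9 23, Site 2 0, Site 7 0, Site 8 25 → Site 8.
Borda totals: Site 6 148, Site 9 121, Site 2 122, Site 7 52, Site 8 107 → Site 6.
The two rules disagree: plurality picks Site 8, Borda picks Site 6.

No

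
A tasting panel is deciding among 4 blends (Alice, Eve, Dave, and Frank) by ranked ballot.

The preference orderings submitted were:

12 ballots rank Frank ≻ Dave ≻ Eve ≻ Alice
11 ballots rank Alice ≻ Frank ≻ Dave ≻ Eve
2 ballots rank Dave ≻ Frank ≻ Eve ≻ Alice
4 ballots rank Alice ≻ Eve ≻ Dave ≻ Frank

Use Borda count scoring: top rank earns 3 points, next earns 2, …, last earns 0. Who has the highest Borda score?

Frank

Borda scores:
  Alice: 12·0 + 11·3 + 2·0 + 4·3 = 45
  Eve: 12·1 + 11·0 + 2·1 + 4·2 = 22
  Dave: 12·2 + 11·1 + 2·3 + 4·1 = 45
  Frank: 12·3 + 11·2 + 2·2 + 4·0 = 62
Frank has the highest total.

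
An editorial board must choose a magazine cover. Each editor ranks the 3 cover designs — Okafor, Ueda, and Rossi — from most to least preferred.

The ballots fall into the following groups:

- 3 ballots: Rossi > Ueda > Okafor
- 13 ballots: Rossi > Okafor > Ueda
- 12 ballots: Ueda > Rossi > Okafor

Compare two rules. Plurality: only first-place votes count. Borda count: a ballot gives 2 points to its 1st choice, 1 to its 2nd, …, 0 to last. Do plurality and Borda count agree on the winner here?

Yes

Plurality first-place counts: Okafor 0, Ueda 12, Rossi 16 → Rossi.
Borda totals: Okafor 13, Ueda 27, Rossi 44 → Rossi.
The two rules agree on Rossi.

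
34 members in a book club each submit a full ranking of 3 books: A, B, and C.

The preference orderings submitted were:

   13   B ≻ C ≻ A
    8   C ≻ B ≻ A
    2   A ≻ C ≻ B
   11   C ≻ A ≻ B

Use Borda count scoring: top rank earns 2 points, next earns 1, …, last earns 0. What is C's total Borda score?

Borda scores:
  A: 13·0 + 8·0 + 2·2 + 11·1 = 15
  B: 13·2 + 8·1 + 2·0 + 11·0 = 34
  C: 13·1 + 8·2 + 2·1 + 11·2 = 53

53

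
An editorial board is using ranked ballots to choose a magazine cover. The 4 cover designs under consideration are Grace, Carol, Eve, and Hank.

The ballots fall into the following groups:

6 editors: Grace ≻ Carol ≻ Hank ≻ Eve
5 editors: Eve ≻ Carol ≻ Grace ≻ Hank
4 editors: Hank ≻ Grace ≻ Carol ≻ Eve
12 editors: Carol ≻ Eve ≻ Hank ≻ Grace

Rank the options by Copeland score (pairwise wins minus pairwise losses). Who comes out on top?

Carol

Pairwise results:
  Grace vs Carol: Carol wins 17–10.
  Grace vs Eve: Eve wins 17–10.
  Grace vs Hank: Hank wins 16–11.
  Carol vs Eve: Carol wins 22–5.
  Carol vs Hank: Carol wins 23–4.
  Eve vs Hank: Eve wins 17–10.
Copeland scores (wins − losses):
  Grace: 0 − 3 = -3
  Carol: 3 − 0 = 3
  Eve: 2 − 1 = 1
  Hank: 1 − 2 = -1
Carol has the best Copeland score.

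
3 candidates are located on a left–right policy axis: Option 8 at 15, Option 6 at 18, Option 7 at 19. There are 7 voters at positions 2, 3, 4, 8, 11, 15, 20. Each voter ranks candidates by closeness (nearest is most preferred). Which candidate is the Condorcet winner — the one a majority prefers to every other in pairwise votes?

With single-peaked preferences on a line, the Condorcet winner is the candidate closest to the median voter.
The median voter (position 8) is closest to Option 8 at 15.
Check: Option 8 vs Option 7 — voters closer to Option 8: 6 of 7.

Option 8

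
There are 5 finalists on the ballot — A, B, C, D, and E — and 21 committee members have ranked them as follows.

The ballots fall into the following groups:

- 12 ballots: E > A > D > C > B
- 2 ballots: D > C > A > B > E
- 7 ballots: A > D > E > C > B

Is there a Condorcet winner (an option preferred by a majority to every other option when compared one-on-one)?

Head-to-head results (21 voters total):
A vs B: A wins 21–0.
A vs C: A wins 19–2.
A vs D: A wins 19–2.
A vs E: E wins 12–9.
B vs C: C wins 21–0.
B vs D: D wins 21–0.
B vs E: E wins 19–2.
C vs D: D wins 21–0.
C vs E: E wins 19–2.
D vs E: E wins 12–9.
E beats each rival — A (12–9), B (19–2), C (19–2), D (12–9) — so E is the Condorcet winner.

Yes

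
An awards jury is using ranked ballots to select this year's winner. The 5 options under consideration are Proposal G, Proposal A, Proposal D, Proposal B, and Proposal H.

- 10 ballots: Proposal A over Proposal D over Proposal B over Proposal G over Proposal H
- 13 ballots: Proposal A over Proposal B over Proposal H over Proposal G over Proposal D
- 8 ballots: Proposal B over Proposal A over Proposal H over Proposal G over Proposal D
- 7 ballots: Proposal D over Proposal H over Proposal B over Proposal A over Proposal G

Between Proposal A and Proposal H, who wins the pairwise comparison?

Proposal A

Ballots ranking Proposal A above Proposal H: 10+13+8 = 31.
Ballots ranking Proposal H above Proposal A: 7.
Proposal A wins the head-to-head, 31–7.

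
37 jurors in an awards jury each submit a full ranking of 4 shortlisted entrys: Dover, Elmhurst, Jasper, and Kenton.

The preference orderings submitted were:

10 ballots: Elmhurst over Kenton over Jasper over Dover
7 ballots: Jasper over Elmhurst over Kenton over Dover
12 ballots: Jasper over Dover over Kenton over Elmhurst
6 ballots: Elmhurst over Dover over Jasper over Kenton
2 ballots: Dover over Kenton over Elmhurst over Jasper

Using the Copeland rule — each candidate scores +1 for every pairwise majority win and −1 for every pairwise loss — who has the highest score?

Pairwise results:
  Dover vs Elmhurst: Elmhurst wins 23–14.
  Dover vs Jasper: Jasper wins 29–8.
  Dover vs Kenton: Dover wins 20–17.
  Elmhurst vs Jasper: Jasper wins 19–18.
  Elmhurst vs Kenton: Elmhurst wins 23–14.
  Jasper vs Kenton: Jasper wins 25–12.
Copeland scores (wins − losses):
  Dover: 1 − 2 = -1
  Elmhurst: 2 − 1 = 1
  Jasper: 3 − 0 = 3
  Kenton: 0 − 3 = -3
Jasper has the best Copeland score.

Jasper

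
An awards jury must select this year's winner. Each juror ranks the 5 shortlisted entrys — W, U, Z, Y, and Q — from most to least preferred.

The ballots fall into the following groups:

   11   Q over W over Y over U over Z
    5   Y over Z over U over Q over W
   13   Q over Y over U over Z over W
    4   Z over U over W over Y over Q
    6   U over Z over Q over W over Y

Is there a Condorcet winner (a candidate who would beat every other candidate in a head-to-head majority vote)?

Head-to-head results (39 voters total):
W vs U: U wins 28–11.
W vs Z: Z wins 28–11.
W vs Y: W wins 21–18.
W vs Q: Q wins 35–4.
U vs Z: U wins 30–9.
U vs Y: Y wins 29–10.
U vs Q: Q wins 24–15.
Z vs Y: Y wins 29–10.
Z vs Q: Q wins 24–15.
Y vs Q: Q wins 30–9.
Q beats each rival — W (35–4), U (24–15), Z (24–15), Y (30–9) — so Q is the Condorcet winner.

Yes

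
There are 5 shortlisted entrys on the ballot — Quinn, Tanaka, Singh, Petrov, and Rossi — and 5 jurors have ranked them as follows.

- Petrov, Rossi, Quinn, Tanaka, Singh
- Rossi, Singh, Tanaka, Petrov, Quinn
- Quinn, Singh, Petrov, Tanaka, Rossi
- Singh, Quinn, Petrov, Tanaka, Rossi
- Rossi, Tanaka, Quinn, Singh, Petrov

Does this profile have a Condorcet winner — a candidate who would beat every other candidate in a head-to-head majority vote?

No

Head-to-head results (5 voters total):
Quinn vs Tanaka: Quinn wins 3–2.
Quinn vs Singh: Quinn wins 3–2.
Quinn vs Petrov: Quinn wins 3–2.
Quinn vs Rossi: Rossi wins 3–2.
Tanaka vs Singh: Singh wins 3–2.
Tanaka vs Petrov: Petrov wins 3–2.
Tanaka vs Rossi: Rossi wins 3–2.
Singh vs Petrov: Singh wins 4–1.
Singh vs Rossi: Rossi wins 3–2.
Petrov vs Rossi: Petrov wins 3–2.
No candidate beats all others: Quinn beats Petrov beats Rossi beats Quinn, a majority cycle.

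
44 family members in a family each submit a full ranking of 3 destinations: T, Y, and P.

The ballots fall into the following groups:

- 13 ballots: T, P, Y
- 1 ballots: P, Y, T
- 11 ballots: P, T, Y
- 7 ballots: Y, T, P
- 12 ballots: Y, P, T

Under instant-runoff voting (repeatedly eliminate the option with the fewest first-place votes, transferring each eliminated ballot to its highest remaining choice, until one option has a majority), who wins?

T

Round 1: Y 19, T 13, P 12. P has the fewest and is eliminated.
Round 2: T 24, Y 20. T has a majority.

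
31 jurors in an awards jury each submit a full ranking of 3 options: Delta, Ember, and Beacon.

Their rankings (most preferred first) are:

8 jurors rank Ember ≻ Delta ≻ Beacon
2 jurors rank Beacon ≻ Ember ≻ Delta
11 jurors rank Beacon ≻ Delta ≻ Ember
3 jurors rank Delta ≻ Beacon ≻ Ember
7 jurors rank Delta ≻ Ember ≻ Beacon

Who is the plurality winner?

Beacon

First-place vote totals:
  Delta: 10
  Ember: 8
  Beacon: 13
Beacon has the most first-place votes.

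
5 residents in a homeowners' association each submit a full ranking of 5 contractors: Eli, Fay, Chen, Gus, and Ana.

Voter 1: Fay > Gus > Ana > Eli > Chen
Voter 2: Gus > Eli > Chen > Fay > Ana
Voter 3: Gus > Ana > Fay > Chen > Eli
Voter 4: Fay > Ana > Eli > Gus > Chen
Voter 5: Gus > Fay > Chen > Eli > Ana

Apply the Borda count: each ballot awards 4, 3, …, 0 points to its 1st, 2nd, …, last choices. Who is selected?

Borda scores:
  Eli: 1 + 3 + 0 + 2 + 1 = 7
  Fay: 4 + 1 + 2 + 4 + 3 = 14
  Chen: 0 + 2 + 1 + 0 + 2 = 5
  Gus: 3 + 4 + 4 + 1 + 4 = 16
  Ana: 2 + 0 + 3 + 3 + 0 = 8
Gus has the highest total.

Gus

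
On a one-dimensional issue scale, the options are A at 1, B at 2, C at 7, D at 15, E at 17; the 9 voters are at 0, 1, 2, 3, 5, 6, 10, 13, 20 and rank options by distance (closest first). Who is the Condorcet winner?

With single-peaked preferences on a line, the Condorcet winner is the candidate closest to the median voter.
The median voter (position 5) is closest to C at 7.
Check: C vs A — voters closer to C: 5 of 9.

C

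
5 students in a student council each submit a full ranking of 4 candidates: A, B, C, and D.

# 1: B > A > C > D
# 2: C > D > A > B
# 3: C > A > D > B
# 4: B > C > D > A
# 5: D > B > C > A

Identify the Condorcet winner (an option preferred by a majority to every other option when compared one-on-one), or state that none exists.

Head-to-head results (5 voters total):
A vs B: B wins 3–2.
A vs C: C wins 4–1.
A vs D: D wins 3–2.
B vs C: B wins 3–2.
B vs D: D wins 3–2.
C vs D: C wins 4–1.
No candidate beats all others: B beats C beats D beats B, a majority cycle.

No Condorcet winner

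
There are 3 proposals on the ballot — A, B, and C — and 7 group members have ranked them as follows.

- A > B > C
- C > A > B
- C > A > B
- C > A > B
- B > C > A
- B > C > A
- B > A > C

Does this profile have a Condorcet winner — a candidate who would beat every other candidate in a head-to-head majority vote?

Head-to-head results (7 voters total):
A vs B: A wins 4–3.
A vs C: C wins 5–2.
B vs C: B wins 4–3.
No candidate beats all others: A beats B beats C beats A, a majority cycle.

No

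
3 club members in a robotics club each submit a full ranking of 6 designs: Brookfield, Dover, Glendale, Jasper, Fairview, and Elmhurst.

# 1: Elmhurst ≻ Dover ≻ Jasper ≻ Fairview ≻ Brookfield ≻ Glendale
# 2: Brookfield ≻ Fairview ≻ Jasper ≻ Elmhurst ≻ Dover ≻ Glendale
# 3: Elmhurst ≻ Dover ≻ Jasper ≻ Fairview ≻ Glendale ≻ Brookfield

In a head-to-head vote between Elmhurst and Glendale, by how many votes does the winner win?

3

Ballots ranking Elmhurst above Glendale: 3.
Ballots ranking Glendale above Elmhurst: 0.
Elmhurst wins 3–0, a margin of 3.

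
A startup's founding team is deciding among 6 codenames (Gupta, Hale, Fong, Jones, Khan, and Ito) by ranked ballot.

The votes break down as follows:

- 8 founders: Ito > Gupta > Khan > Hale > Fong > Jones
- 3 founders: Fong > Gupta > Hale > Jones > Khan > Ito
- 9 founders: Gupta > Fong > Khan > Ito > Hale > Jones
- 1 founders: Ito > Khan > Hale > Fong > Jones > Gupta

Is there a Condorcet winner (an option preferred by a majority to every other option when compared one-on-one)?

Head-to-head results (21 voters total):
Gupta vs Hale: Gupta wins 20–1.
Gupta vs Fong: Gupta wins 17–4.
Gupta vs Jones: Gupta wins 20–1.
Gupta vs Khan: Gupta wins 20–1.
Gupta vs Ito: Gupta wins 12–9.
Hale vs Fong: Fong wins 12–9.
Hale vs Jones: Hale wins 21–0.
Hale vs Khan: Khan wins 18–3.
Hale vs Ito: Ito wins 18–3.
Fong vs Jones: Fong wins 21–0.
Fong vs Khan: Fong wins 12–9.
Fong vs Ito: Fong wins 12–9.
Jones vs Khan: Khan wins 18–3.
Jones vs Ito: Ito wins 18–3.
Khan vs Ito: Khan wins 12–9.
Gupta beats each rival — Hale (20–1), Fong (17–4), Jones (20–1), Khan (20–1), Ito (12–9) — so Gupta is the Condorcet winner.

Yes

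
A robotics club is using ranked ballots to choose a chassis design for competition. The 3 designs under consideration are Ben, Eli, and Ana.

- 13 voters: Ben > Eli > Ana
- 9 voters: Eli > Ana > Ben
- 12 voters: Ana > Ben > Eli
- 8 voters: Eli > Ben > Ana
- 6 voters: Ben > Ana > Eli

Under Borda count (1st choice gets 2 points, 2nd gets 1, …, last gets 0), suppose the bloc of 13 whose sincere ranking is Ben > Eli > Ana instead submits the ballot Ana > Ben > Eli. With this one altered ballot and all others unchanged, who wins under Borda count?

Ana

Borda totals with the altered ballot: Ben 45, Eli 34, Ana 65.
The switch changes the winner from Ben to Ana.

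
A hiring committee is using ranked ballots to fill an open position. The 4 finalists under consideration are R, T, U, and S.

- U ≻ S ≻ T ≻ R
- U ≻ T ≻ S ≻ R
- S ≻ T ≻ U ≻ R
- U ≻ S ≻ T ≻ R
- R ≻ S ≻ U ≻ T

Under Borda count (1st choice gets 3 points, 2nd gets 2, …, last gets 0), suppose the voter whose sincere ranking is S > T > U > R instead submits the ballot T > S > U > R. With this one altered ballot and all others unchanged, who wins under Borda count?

Borda totals with the altered ballot: R 3, T 7, U 11, S 9.
The winner is unchanged: still U.

U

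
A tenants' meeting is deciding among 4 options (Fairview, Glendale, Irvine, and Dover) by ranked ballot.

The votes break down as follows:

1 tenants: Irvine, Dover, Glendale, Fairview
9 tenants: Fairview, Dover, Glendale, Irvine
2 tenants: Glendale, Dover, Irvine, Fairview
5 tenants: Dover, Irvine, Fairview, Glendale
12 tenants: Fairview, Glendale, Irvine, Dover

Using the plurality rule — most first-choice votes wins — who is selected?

First-place vote totals:
  Fairview: 21
  Glendale: 2
  Irvine: 1
  Dover: 5
Fairview has the most first-place votes.

Fairview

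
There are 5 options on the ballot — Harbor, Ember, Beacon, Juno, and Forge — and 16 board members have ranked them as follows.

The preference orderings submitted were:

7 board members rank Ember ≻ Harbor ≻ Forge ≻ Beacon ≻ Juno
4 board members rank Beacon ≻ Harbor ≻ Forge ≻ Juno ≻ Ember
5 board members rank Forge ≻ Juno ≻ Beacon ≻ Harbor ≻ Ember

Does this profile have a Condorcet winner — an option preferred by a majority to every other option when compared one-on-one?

No

Head-to-head results (16 voters total):
Harbor vs Ember: Harbor wins 9–7.
Harbor vs Beacon: Beacon wins 9–7.
Harbor vs Juno: Harbor wins 11–5.
Harbor vs Forge: Harbor wins 11–5.
Ember vs Beacon: Beacon wins 9–7.
Ember vs Juno: Juno wins 9–7.
Ember vs Forge: Forge wins 9–7.
Beacon vs Juno: Beacon wins 11–5.
Beacon vs Forge: Forge wins 12–4.
Juno vs Forge: Forge wins 16–0.
No candidate beats all others: Harbor beats Forge beats Beacon beats Harbor, a majority cycle.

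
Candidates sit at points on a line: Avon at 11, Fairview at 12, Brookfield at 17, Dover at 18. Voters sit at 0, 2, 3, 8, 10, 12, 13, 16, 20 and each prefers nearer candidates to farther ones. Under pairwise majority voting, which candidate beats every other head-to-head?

With single-peaked preferences on a line, the Condorcet winner is the candidate closest to the median voter.
The median voter (position 10) is closest to Avon at 11.
Check: Avon vs Brookfield — voters closer to Avon: 7 of 9.

Avon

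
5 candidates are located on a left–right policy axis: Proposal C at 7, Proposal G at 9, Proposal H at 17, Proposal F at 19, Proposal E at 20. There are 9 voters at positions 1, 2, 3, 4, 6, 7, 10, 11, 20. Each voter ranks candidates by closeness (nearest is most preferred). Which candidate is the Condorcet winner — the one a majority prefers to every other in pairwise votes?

Proposal C

With single-peaked preferences on a line, the Condorcet winner is the candidate closest to the median voter.
The median voter (position 6) is closest to Proposal C at 7.
Check: Proposal C vs Proposal E — voters closer to Proposal C: 8 of 9.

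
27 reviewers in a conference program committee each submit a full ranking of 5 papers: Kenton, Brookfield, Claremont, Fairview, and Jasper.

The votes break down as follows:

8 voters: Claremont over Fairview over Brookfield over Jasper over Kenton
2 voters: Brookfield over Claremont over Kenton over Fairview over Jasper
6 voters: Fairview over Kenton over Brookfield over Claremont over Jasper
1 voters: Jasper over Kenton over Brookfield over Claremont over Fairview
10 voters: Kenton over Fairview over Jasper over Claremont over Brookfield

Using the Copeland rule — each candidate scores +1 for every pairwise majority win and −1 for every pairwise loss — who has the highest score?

Pairwise results:
  Kenton vs Brookfield: Kenton wins 17–10.
  Kenton vs Claremont: Kenton wins 17–10.
  Kenton vs Fairview: Fairview wins 14–13.
  Kenton vs Jasper: Kenton wins 18–9.
  Brookfield vs Claremont: Claremont wins 18–9.
  Brookfield vs Fairview: Fairview wins 24–3.
  Brookfield vs Jasper: Brookfield wins 16–11.
  Claremont vs Fairview: Fairview wins 16–11.
  Claremont vs Jasper: Claremont wins 16–11.
  Fairview vs Jasper: Fairview wins 26–1.
Copeland scores (wins − losses):
  Kenton: 3 − 1 = 2
  Brookfield: 1 − 3 = -2
  Claremont: 2 − 2 = 0
  Fairview: 4 − 0 = 4
  Jasper: 0 − 4 = -4
Fairview has the best Copeland score.

Fairview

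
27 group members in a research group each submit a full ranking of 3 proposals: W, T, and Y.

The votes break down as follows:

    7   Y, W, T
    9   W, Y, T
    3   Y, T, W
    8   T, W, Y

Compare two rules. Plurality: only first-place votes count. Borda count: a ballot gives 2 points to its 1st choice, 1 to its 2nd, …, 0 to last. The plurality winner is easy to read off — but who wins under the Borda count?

Plurality first-place counts: W 9, T 8, Y 10 → Y.
Borda totals: W 33, T 19, Y 29 → W.

W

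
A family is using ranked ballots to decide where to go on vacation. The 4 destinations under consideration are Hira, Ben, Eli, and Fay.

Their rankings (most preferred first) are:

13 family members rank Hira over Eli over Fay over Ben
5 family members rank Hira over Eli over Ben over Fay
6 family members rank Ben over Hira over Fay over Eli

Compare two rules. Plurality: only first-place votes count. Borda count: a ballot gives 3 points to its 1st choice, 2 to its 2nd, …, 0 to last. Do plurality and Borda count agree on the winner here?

Plurality first-place counts: Hira 18, Ben 6, Eli 0, Fay 0 → Hira.
Borda totals: Hira 66, Ben 23, Eli 36, Fay 19 → Hira.
The two rules agree on Hira.

Yes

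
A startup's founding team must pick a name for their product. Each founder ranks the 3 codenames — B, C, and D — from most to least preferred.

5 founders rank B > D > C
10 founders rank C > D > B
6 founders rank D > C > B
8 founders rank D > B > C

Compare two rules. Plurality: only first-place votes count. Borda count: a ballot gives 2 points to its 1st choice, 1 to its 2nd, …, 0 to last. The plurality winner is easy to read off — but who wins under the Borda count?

Plurality first-place counts: B 5, C 10, D 14 → D.
Borda totals: B 18, C 26, D 43 → D.

D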